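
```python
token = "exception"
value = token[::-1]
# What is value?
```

token has length 9. The slice token[::-1] selects indices [8, 7, 6, 5, 4, 3, 2, 1, 0] (8->'n', 7->'o', 6->'i', 5->'t', 4->'p', 3->'e', 2->'c', 1->'x', 0->'e'), giving 'noitpecxe'.

'noitpecxe'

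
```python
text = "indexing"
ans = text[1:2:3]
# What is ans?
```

text has length 8. The slice text[1:2:3] selects indices [1] (1->'n'), giving 'n'.

'n'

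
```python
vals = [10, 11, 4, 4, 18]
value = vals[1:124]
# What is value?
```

vals has length 5. The slice vals[1:124] selects indices [1, 2, 3, 4] (1->11, 2->4, 3->4, 4->18), giving [11, 4, 4, 18].

[11, 4, 4, 18]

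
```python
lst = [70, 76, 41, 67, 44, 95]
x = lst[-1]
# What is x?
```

lst has length 6. Negative index -1 maps to positive index 6 + (-1) = 5. lst[5] = 95.

95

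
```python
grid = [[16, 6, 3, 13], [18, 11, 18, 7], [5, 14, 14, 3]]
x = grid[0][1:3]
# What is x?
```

grid[0] = [16, 6, 3, 13]. grid[0] has length 4. The slice grid[0][1:3] selects indices [1, 2] (1->6, 2->3), giving [6, 3].

[6, 3]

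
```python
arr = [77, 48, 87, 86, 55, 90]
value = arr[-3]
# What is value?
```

arr has length 6. Negative index -3 maps to positive index 6 + (-3) = 3. arr[3] = 86.

86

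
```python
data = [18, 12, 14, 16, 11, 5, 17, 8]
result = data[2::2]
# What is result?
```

data has length 8. The slice data[2::2] selects indices [2, 4, 6] (2->14, 4->11, 6->17), giving [14, 11, 17].

[14, 11, 17]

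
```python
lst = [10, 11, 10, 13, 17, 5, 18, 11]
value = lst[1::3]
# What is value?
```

lst has length 8. The slice lst[1::3] selects indices [1, 4, 7] (1->11, 4->17, 7->11), giving [11, 17, 11].

[11, 17, 11]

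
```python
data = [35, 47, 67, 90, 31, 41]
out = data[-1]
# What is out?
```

data has length 6. Negative index -1 maps to positive index 6 + (-1) = 5. data[5] = 41.

41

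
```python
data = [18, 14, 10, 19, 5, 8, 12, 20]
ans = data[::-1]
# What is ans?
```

data has length 8. The slice data[::-1] selects indices [7, 6, 5, 4, 3, 2, 1, 0] (7->20, 6->12, 5->8, 4->5, 3->19, 2->10, 1->14, 0->18), giving [20, 12, 8, 5, 19, 10, 14, 18].

[20, 12, 8, 5, 19, 10, 14, 18]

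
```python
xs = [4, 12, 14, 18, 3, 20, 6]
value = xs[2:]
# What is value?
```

xs has length 7. The slice xs[2:] selects indices [2, 3, 4, 5, 6] (2->14, 3->18, 4->3, 5->20, 6->6), giving [14, 18, 3, 20, 6].

[14, 18, 3, 20, 6]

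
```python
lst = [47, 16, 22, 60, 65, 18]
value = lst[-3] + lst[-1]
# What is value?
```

lst has length 6. Negative index -3 maps to positive index 6 + (-3) = 3. lst[3] = 60.
lst has length 6. Negative index -1 maps to positive index 6 + (-1) = 5. lst[5] = 18.
Sum: 60 + 18 = 78.

78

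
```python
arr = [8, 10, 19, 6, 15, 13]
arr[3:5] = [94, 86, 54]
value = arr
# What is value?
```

arr starts as [8, 10, 19, 6, 15, 13] (length 6). The slice arr[3:5] covers indices [3, 4] with values [6, 15]. Replacing that slice with [94, 86, 54] (different length) produces [8, 10, 19, 94, 86, 54, 13].

[8, 10, 19, 94, 86, 54, 13]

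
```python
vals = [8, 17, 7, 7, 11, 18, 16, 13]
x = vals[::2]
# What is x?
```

vals has length 8. The slice vals[::2] selects indices [0, 2, 4, 6] (0->8, 2->7, 4->11, 6->16), giving [8, 7, 11, 16].

[8, 7, 11, 16]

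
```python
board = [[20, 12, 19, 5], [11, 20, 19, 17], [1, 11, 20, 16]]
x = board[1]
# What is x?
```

board has 3 rows. Row 1 is [11, 20, 19, 17].

[11, 20, 19, 17]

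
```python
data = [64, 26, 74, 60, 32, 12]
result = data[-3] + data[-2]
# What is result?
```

data has length 6. Negative index -3 maps to positive index 6 + (-3) = 3. data[3] = 60.
data has length 6. Negative index -2 maps to positive index 6 + (-2) = 4. data[4] = 32.
Sum: 60 + 32 = 92.

92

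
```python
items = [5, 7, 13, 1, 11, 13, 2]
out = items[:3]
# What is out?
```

items has length 7. The slice items[:3] selects indices [0, 1, 2] (0->5, 1->7, 2->13), giving [5, 7, 13].

[5, 7, 13]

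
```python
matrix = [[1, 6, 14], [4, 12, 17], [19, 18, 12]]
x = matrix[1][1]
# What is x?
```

matrix[1] = [4, 12, 17]. Taking column 1 of that row yields 12.

12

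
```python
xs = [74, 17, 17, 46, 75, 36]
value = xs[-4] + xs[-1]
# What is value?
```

xs has length 6. Negative index -4 maps to positive index 6 + (-4) = 2. xs[2] = 17.
xs has length 6. Negative index -1 maps to positive index 6 + (-1) = 5. xs[5] = 36.
Sum: 17 + 36 = 53.

53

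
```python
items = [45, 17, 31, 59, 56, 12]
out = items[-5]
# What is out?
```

items has length 6. Negative index -5 maps to positive index 6 + (-5) = 1. items[1] = 17.

17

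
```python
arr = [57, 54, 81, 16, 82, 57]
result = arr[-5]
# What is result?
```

arr has length 6. Negative index -5 maps to positive index 6 + (-5) = 1. arr[1] = 54.

54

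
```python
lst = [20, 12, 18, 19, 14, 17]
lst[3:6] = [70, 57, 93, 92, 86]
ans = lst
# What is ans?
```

lst starts as [20, 12, 18, 19, 14, 17] (length 6). The slice lst[3:6] covers indices [3, 4, 5] with values [19, 14, 17]. Replacing that slice with [70, 57, 93, 92, 86] (different length) produces [20, 12, 18, 70, 57, 93, 92, 86].

[20, 12, 18, 70, 57, 93, 92, 86]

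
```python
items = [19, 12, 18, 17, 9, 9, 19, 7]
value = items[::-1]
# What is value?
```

items has length 8. The slice items[::-1] selects indices [7, 6, 5, 4, 3, 2, 1, 0] (7->7, 6->19, 5->9, 4->9, 3->17, 2->18, 1->12, 0->19), giving [7, 19, 9, 9, 17, 18, 12, 19].

[7, 19, 9, 9, 17, 18, 12, 19]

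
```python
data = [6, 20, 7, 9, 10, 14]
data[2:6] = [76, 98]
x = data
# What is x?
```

data starts as [6, 20, 7, 9, 10, 14] (length 6). The slice data[2:6] covers indices [2, 3, 4, 5] with values [7, 9, 10, 14]. Replacing that slice with [76, 98] (different length) produces [6, 20, 76, 98].

[6, 20, 76, 98]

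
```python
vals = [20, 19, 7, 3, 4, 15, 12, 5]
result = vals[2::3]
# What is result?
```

vals has length 8. The slice vals[2::3] selects indices [2, 5] (2->7, 5->15), giving [7, 15].

[7, 15]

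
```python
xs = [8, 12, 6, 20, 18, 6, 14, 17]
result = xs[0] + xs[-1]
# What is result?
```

xs has length 8. xs[0] = 8.
xs has length 8. Negative index -1 maps to positive index 8 + (-1) = 7. xs[7] = 17.
Sum: 8 + 17 = 25.

25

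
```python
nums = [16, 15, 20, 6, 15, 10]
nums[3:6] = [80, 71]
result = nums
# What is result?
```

nums starts as [16, 15, 20, 6, 15, 10] (length 6). The slice nums[3:6] covers indices [3, 4, 5] with values [6, 15, 10]. Replacing that slice with [80, 71] (different length) produces [16, 15, 20, 80, 71].

[16, 15, 20, 80, 71]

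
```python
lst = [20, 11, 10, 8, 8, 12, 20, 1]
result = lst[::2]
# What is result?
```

lst has length 8. The slice lst[::2] selects indices [0, 2, 4, 6] (0->20, 2->10, 4->8, 6->20), giving [20, 10, 8, 20].

[20, 10, 8, 20]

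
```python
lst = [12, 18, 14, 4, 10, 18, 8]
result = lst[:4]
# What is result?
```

lst has length 7. The slice lst[:4] selects indices [0, 1, 2, 3] (0->12, 1->18, 2->14, 3->4), giving [12, 18, 14, 4].

[12, 18, 14, 4]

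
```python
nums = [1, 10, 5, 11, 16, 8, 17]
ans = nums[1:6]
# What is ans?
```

nums has length 7. The slice nums[1:6] selects indices [1, 2, 3, 4, 5] (1->10, 2->5, 3->11, 4->16, 5->8), giving [10, 5, 11, 16, 8].

[10, 5, 11, 16, 8]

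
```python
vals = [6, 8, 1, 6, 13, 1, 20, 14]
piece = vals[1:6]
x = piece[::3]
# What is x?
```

vals has length 8. The slice vals[1:6] selects indices [1, 2, 3, 4, 5] (1->8, 2->1, 3->6, 4->13, 5->1), giving [8, 1, 6, 13, 1]. So piece = [8, 1, 6, 13, 1]. piece has length 5. The slice piece[::3] selects indices [0, 3] (0->8, 3->13), giving [8, 13].

[8, 13]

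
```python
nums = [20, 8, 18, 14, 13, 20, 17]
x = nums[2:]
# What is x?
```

nums has length 7. The slice nums[2:] selects indices [2, 3, 4, 5, 6] (2->18, 3->14, 4->13, 5->20, 6->17), giving [18, 14, 13, 20, 17].

[18, 14, 13, 20, 17]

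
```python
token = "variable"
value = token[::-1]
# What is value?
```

token has length 8. The slice token[::-1] selects indices [7, 6, 5, 4, 3, 2, 1, 0] (7->'e', 6->'l', 5->'b', 4->'a', 3->'i', 2->'r', 1->'a', 0->'v'), giving 'elbairav'.

'elbairav'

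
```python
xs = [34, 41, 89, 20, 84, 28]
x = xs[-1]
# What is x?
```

xs has length 6. Negative index -1 maps to positive index 6 + (-1) = 5. xs[5] = 28.

28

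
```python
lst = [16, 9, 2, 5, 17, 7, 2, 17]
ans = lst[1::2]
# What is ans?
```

lst has length 8. The slice lst[1::2] selects indices [1, 3, 5, 7] (1->9, 3->5, 5->7, 7->17), giving [9, 5, 7, 17].

[9, 5, 7, 17]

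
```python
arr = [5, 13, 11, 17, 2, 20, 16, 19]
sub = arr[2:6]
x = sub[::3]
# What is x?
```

arr has length 8. The slice arr[2:6] selects indices [2, 3, 4, 5] (2->11, 3->17, 4->2, 5->20), giving [11, 17, 2, 20]. So sub = [11, 17, 2, 20]. sub has length 4. The slice sub[::3] selects indices [0, 3] (0->11, 3->20), giving [11, 20].

[11, 20]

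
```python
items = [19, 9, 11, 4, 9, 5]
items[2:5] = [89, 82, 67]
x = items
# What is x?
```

items starts as [19, 9, 11, 4, 9, 5] (length 6). The slice items[2:5] covers indices [2, 3, 4] with values [11, 4, 9]. Replacing that slice with [89, 82, 67] (same length) produces [19, 9, 89, 82, 67, 5].

[19, 9, 89, 82, 67, 5]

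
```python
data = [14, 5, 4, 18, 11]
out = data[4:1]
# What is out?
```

data has length 5. The slice data[4:1] resolves to an empty index range, so the result is [].

[]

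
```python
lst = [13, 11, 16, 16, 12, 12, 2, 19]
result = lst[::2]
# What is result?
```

lst has length 8. The slice lst[::2] selects indices [0, 2, 4, 6] (0->13, 2->16, 4->12, 6->2), giving [13, 16, 12, 2].

[13, 16, 12, 2]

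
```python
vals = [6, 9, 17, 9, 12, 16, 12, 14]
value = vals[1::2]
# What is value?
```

vals has length 8. The slice vals[1::2] selects indices [1, 3, 5, 7] (1->9, 3->9, 5->16, 7->14), giving [9, 9, 16, 14].

[9, 9, 16, 14]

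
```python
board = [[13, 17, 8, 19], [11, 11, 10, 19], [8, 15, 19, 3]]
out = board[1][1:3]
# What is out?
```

board[1] = [11, 11, 10, 19]. board[1] has length 4. The slice board[1][1:3] selects indices [1, 2] (1->11, 2->10), giving [11, 10].

[11, 10]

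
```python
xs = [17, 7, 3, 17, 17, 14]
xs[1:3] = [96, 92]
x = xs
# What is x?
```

xs starts as [17, 7, 3, 17, 17, 14] (length 6). The slice xs[1:3] covers indices [1, 2] with values [7, 3]. Replacing that slice with [96, 92] (same length) produces [17, 96, 92, 17, 17, 14].

[17, 96, 92, 17, 17, 14]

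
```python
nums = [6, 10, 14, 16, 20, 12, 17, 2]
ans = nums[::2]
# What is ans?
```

nums has length 8. The slice nums[::2] selects indices [0, 2, 4, 6] (0->6, 2->14, 4->20, 6->17), giving [6, 14, 20, 17].

[6, 14, 20, 17]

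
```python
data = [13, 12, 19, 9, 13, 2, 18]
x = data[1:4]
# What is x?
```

data has length 7. The slice data[1:4] selects indices [1, 2, 3] (1->12, 2->19, 3->9), giving [12, 19, 9].

[12, 19, 9]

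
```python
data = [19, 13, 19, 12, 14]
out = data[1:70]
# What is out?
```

data has length 5. The slice data[1:70] selects indices [1, 2, 3, 4] (1->13, 2->19, 3->12, 4->14), giving [13, 19, 12, 14].

[13, 19, 12, 14]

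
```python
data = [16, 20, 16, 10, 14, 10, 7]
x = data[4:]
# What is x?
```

data has length 7. The slice data[4:] selects indices [4, 5, 6] (4->14, 5->10, 6->7), giving [14, 10, 7].

[14, 10, 7]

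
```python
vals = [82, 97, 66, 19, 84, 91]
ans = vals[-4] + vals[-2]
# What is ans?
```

vals has length 6. Negative index -4 maps to positive index 6 + (-4) = 2. vals[2] = 66.
vals has length 6. Negative index -2 maps to positive index 6 + (-2) = 4. vals[4] = 84.
Sum: 66 + 84 = 150.

150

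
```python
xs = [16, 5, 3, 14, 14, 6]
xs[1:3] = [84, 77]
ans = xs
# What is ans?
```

xs starts as [16, 5, 3, 14, 14, 6] (length 6). The slice xs[1:3] covers indices [1, 2] with values [5, 3]. Replacing that slice with [84, 77] (same length) produces [16, 84, 77, 14, 14, 6].

[16, 84, 77, 14, 14, 6]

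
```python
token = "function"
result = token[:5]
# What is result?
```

token has length 8. The slice token[:5] selects indices [0, 1, 2, 3, 4] (0->'f', 1->'u', 2->'n', 3->'c', 4->'t'), giving 'funct'.

'funct'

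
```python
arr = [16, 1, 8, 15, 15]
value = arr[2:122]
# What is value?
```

arr has length 5. The slice arr[2:122] selects indices [2, 3, 4] (2->8, 3->15, 4->15), giving [8, 15, 15].

[8, 15, 15]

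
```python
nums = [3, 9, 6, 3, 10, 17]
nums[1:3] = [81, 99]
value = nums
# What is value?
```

nums starts as [3, 9, 6, 3, 10, 17] (length 6). The slice nums[1:3] covers indices [1, 2] with values [9, 6]. Replacing that slice with [81, 99] (same length) produces [3, 81, 99, 3, 10, 17].

[3, 81, 99, 3, 10, 17]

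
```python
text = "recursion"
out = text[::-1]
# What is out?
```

text has length 9. The slice text[::-1] selects indices [8, 7, 6, 5, 4, 3, 2, 1, 0] (8->'n', 7->'o', 6->'i', 5->'s', 4->'r', 3->'u', 2->'c', 1->'e', 0->'r'), giving 'noisrucer'.

'noisrucer'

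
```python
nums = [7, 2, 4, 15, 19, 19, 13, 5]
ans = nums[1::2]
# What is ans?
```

nums has length 8. The slice nums[1::2] selects indices [1, 3, 5, 7] (1->2, 3->15, 5->19, 7->5), giving [2, 15, 19, 5].

[2, 15, 19, 5]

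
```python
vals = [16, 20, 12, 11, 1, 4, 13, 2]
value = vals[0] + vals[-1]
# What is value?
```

vals has length 8. vals[0] = 16.
vals has length 8. Negative index -1 maps to positive index 8 + (-1) = 7. vals[7] = 2.
Sum: 16 + 2 = 18.

18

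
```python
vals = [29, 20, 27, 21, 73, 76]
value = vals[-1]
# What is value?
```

vals has length 6. Negative index -1 maps to positive index 6 + (-1) = 5. vals[5] = 76.

76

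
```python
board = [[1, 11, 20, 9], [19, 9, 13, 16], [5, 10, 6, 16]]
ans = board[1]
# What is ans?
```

board has 3 rows. Row 1 is [19, 9, 13, 16].

[19, 9, 13, 16]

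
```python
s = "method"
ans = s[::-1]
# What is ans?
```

s has length 6. The slice s[::-1] selects indices [5, 4, 3, 2, 1, 0] (5->'d', 4->'o', 3->'h', 2->'t', 1->'e', 0->'m'), giving 'dohtem'.

'dohtem'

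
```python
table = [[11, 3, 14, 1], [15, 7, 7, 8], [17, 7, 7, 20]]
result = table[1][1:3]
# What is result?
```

table[1] = [15, 7, 7, 8]. table[1] has length 4. The slice table[1][1:3] selects indices [1, 2] (1->7, 2->7), giving [7, 7].

[7, 7]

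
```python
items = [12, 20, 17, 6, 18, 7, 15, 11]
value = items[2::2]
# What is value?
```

items has length 8. The slice items[2::2] selects indices [2, 4, 6] (2->17, 4->18, 6->15), giving [17, 18, 15].

[17, 18, 15]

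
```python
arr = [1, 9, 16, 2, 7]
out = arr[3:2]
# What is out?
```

arr has length 5. The slice arr[3:2] resolves to an empty index range, so the result is [].

[]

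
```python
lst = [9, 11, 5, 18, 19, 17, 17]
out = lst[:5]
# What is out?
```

lst has length 7. The slice lst[:5] selects indices [0, 1, 2, 3, 4] (0->9, 1->11, 2->5, 3->18, 4->19), giving [9, 11, 5, 18, 19].

[9, 11, 5, 18, 19]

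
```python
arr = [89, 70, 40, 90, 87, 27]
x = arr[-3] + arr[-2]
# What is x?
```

arr has length 6. Negative index -3 maps to positive index 6 + (-3) = 3. arr[3] = 90.
arr has length 6. Negative index -2 maps to positive index 6 + (-2) = 4. arr[4] = 87.
Sum: 90 + 87 = 177.

177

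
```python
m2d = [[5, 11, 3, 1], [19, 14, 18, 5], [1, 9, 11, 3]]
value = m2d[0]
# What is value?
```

m2d has 3 rows. Row 0 is [5, 11, 3, 1].

[5, 11, 3, 1]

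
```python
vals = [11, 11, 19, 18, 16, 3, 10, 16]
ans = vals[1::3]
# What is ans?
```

vals has length 8. The slice vals[1::3] selects indices [1, 4, 7] (1->11, 4->16, 7->16), giving [11, 16, 16].

[11, 16, 16]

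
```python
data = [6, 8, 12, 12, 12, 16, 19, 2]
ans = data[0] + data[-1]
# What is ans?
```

data has length 8. data[0] = 6.
data has length 8. Negative index -1 maps to positive index 8 + (-1) = 7. data[7] = 2.
Sum: 6 + 2 = 8.

8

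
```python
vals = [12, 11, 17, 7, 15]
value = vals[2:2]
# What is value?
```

vals has length 5. The slice vals[2:2] resolves to an empty index range, so the result is [].

[]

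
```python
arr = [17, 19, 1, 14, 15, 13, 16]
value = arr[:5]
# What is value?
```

arr has length 7. The slice arr[:5] selects indices [0, 1, 2, 3, 4] (0->17, 1->19, 2->1, 3->14, 4->15), giving [17, 19, 1, 14, 15].

[17, 19, 1, 14, 15]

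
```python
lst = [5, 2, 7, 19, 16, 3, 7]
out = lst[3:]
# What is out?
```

lst has length 7. The slice lst[3:] selects indices [3, 4, 5, 6] (3->19, 4->16, 5->3, 6->7), giving [19, 16, 3, 7].

[19, 16, 3, 7]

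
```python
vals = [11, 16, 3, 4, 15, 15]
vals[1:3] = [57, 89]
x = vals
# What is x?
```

vals starts as [11, 16, 3, 4, 15, 15] (length 6). The slice vals[1:3] covers indices [1, 2] with values [16, 3]. Replacing that slice with [57, 89] (same length) produces [11, 57, 89, 4, 15, 15].

[11, 57, 89, 4, 15, 15]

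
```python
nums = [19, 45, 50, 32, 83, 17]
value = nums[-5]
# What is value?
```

nums has length 6. Negative index -5 maps to positive index 6 + (-5) = 1. nums[1] = 45.

45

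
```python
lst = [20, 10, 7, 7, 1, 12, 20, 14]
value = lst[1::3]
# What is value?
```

lst has length 8. The slice lst[1::3] selects indices [1, 4, 7] (1->10, 4->1, 7->14), giving [10, 1, 14].

[10, 1, 14]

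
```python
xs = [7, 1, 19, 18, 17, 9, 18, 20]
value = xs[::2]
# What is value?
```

xs has length 8. The slice xs[::2] selects indices [0, 2, 4, 6] (0->7, 2->19, 4->17, 6->18), giving [7, 19, 17, 18].

[7, 19, 17, 18]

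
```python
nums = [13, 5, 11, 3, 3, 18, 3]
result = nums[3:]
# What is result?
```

nums has length 7. The slice nums[3:] selects indices [3, 4, 5, 6] (3->3, 4->3, 5->18, 6->3), giving [3, 3, 18, 3].

[3, 3, 18, 3]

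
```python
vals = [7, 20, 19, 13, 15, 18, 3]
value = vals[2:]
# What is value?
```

vals has length 7. The slice vals[2:] selects indices [2, 3, 4, 5, 6] (2->19, 3->13, 4->15, 5->18, 6->3), giving [19, 13, 15, 18, 3].

[19, 13, 15, 18, 3]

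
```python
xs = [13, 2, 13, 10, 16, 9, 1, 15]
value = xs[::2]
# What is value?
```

xs has length 8. The slice xs[::2] selects indices [0, 2, 4, 6] (0->13, 2->13, 4->16, 6->1), giving [13, 13, 16, 1].

[13, 13, 16, 1]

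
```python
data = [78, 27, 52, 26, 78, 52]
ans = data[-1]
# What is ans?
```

data has length 6. Negative index -1 maps to positive index 6 + (-1) = 5. data[5] = 52.

52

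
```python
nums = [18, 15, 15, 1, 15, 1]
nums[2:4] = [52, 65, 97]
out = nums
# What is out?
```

nums starts as [18, 15, 15, 1, 15, 1] (length 6). The slice nums[2:4] covers indices [2, 3] with values [15, 1]. Replacing that slice with [52, 65, 97] (different length) produces [18, 15, 52, 65, 97, 15, 1].

[18, 15, 52, 65, 97, 15, 1]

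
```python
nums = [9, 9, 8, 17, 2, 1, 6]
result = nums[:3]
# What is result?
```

nums has length 7. The slice nums[:3] selects indices [0, 1, 2] (0->9, 1->9, 2->8), giving [9, 9, 8].

[9, 9, 8]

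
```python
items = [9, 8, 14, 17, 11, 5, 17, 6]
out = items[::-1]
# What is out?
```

items has length 8. The slice items[::-1] selects indices [7, 6, 5, 4, 3, 2, 1, 0] (7->6, 6->17, 5->5, 4->11, 3->17, 2->14, 1->8, 0->9), giving [6, 17, 5, 11, 17, 14, 8, 9].

[6, 17, 5, 11, 17, 14, 8, 9]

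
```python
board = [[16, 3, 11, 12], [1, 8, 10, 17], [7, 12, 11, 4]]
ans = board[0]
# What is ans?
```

board has 3 rows. Row 0 is [16, 3, 11, 12].

[16, 3, 11, 12]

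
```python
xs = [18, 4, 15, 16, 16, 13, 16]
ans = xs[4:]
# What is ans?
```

xs has length 7. The slice xs[4:] selects indices [4, 5, 6] (4->16, 5->13, 6->16), giving [16, 13, 16].

[16, 13, 16]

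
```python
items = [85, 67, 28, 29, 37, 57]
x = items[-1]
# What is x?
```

items has length 6. Negative index -1 maps to positive index 6 + (-1) = 5. items[5] = 57.

57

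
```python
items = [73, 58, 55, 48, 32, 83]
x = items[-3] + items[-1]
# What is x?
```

items has length 6. Negative index -3 maps to positive index 6 + (-3) = 3. items[3] = 48.
items has length 6. Negative index -1 maps to positive index 6 + (-1) = 5. items[5] = 83.
Sum: 48 + 83 = 131.

131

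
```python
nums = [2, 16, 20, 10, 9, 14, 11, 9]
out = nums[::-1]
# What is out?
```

nums has length 8. The slice nums[::-1] selects indices [7, 6, 5, 4, 3, 2, 1, 0] (7->9, 6->11, 5->14, 4->9, 3->10, 2->20, 1->16, 0->2), giving [9, 11, 14, 9, 10, 20, 16, 2].

[9, 11, 14, 9, 10, 20, 16, 2]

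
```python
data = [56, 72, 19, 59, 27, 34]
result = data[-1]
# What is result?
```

data has length 6. Negative index -1 maps to positive index 6 + (-1) = 5. data[5] = 34.

34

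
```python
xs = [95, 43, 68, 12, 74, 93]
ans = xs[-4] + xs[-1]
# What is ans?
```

xs has length 6. Negative index -4 maps to positive index 6 + (-4) = 2. xs[2] = 68.
xs has length 6. Negative index -1 maps to positive index 6 + (-1) = 5. xs[5] = 93.
Sum: 68 + 93 = 161.

161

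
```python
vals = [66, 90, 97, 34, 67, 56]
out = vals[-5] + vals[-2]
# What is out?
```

vals has length 6. Negative index -5 maps to positive index 6 + (-5) = 1. vals[1] = 90.
vals has length 6. Negative index -2 maps to positive index 6 + (-2) = 4. vals[4] = 67.
Sum: 90 + 67 = 157.

157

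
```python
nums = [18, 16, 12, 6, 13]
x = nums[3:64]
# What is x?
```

nums has length 5. The slice nums[3:64] selects indices [3, 4] (3->6, 4->13), giving [6, 13].

[6, 13]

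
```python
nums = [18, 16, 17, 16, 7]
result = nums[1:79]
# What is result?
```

nums has length 5. The slice nums[1:79] selects indices [1, 2, 3, 4] (1->16, 2->17, 3->16, 4->7), giving [16, 17, 16, 7].

[16, 17, 16, 7]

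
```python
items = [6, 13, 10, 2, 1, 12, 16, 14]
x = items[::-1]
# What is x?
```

items has length 8. The slice items[::-1] selects indices [7, 6, 5, 4, 3, 2, 1, 0] (7->14, 6->16, 5->12, 4->1, 3->2, 2->10, 1->13, 0->6), giving [14, 16, 12, 1, 2, 10, 13, 6].

[14, 16, 12, 1, 2, 10, 13, 6]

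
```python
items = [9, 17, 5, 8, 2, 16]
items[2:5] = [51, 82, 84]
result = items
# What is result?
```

items starts as [9, 17, 5, 8, 2, 16] (length 6). The slice items[2:5] covers indices [2, 3, 4] with values [5, 8, 2]. Replacing that slice with [51, 82, 84] (same length) produces [9, 17, 51, 82, 84, 16].

[9, 17, 51, 82, 84, 16]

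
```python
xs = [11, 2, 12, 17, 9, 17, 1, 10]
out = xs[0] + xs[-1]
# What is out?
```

xs has length 8. xs[0] = 11.
xs has length 8. Negative index -1 maps to positive index 8 + (-1) = 7. xs[7] = 10.
Sum: 11 + 10 = 21.

21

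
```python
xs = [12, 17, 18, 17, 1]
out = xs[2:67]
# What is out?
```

xs has length 5. The slice xs[2:67] selects indices [2, 3, 4] (2->18, 3->17, 4->1), giving [18, 17, 1].

[18, 17, 1]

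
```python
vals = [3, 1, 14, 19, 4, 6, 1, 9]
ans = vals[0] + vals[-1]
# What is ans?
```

vals has length 8. vals[0] = 3.
vals has length 8. Negative index -1 maps to positive index 8 + (-1) = 7. vals[7] = 9.
Sum: 3 + 9 = 12.

12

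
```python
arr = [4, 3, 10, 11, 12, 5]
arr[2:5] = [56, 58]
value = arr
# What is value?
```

arr starts as [4, 3, 10, 11, 12, 5] (length 6). The slice arr[2:5] covers indices [2, 3, 4] with values [10, 11, 12]. Replacing that slice with [56, 58] (different length) produces [4, 3, 56, 58, 5].

[4, 3, 56, 58, 5]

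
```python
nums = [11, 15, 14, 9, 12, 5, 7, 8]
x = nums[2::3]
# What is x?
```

nums has length 8. The slice nums[2::3] selects indices [2, 5] (2->14, 5->5), giving [14, 5].

[14, 5]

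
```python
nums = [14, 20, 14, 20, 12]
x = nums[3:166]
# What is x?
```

nums has length 5. The slice nums[3:166] selects indices [3, 4] (3->20, 4->12), giving [20, 12].

[20, 12]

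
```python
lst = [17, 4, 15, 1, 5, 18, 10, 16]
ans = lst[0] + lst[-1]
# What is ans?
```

lst has length 8. lst[0] = 17.
lst has length 8. Negative index -1 maps to positive index 8 + (-1) = 7. lst[7] = 16.
Sum: 17 + 16 = 33.

33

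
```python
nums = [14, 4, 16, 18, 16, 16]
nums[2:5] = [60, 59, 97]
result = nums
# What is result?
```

nums starts as [14, 4, 16, 18, 16, 16] (length 6). The slice nums[2:5] covers indices [2, 3, 4] with values [16, 18, 16]. Replacing that slice with [60, 59, 97] (same length) produces [14, 4, 60, 59, 97, 16].

[14, 4, 60, 59, 97, 16]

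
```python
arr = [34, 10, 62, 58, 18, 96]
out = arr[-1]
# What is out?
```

arr has length 6. Negative index -1 maps to positive index 6 + (-1) = 5. arr[5] = 96.

96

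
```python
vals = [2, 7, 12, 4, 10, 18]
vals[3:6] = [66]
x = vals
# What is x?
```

vals starts as [2, 7, 12, 4, 10, 18] (length 6). The slice vals[3:6] covers indices [3, 4, 5] with values [4, 10, 18]. Replacing that slice with [66] (different length) produces [2, 7, 12, 66].

[2, 7, 12, 66]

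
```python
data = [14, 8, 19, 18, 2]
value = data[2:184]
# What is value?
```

data has length 5. The slice data[2:184] selects indices [2, 3, 4] (2->19, 3->18, 4->2), giving [19, 18, 2].

[19, 18, 2]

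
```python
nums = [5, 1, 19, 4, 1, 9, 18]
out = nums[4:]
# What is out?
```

nums has length 7. The slice nums[4:] selects indices [4, 5, 6] (4->1, 5->9, 6->18), giving [1, 9, 18].

[1, 9, 18]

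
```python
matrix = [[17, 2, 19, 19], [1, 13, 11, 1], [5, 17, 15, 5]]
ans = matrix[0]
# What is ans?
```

matrix has 3 rows. Row 0 is [17, 2, 19, 19].

[17, 2, 19, 19]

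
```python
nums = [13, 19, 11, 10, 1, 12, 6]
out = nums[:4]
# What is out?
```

nums has length 7. The slice nums[:4] selects indices [0, 1, 2, 3] (0->13, 1->19, 2->11, 3->10), giving [13, 19, 11, 10].

[13, 19, 11, 10]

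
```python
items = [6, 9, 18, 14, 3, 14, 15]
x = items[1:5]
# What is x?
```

items has length 7. The slice items[1:5] selects indices [1, 2, 3, 4] (1->9, 2->18, 3->14, 4->3), giving [9, 18, 14, 3].

[9, 18, 14, 3]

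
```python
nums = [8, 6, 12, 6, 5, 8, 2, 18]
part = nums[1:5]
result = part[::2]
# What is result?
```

nums has length 8. The slice nums[1:5] selects indices [1, 2, 3, 4] (1->6, 2->12, 3->6, 4->5), giving [6, 12, 6, 5]. So part = [6, 12, 6, 5]. part has length 4. The slice part[::2] selects indices [0, 2] (0->6, 2->6), giving [6, 6].

[6, 6]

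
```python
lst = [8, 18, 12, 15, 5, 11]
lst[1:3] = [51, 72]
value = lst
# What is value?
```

lst starts as [8, 18, 12, 15, 5, 11] (length 6). The slice lst[1:3] covers indices [1, 2] with values [18, 12]. Replacing that slice with [51, 72] (same length) produces [8, 51, 72, 15, 5, 11].

[8, 51, 72, 15, 5, 11]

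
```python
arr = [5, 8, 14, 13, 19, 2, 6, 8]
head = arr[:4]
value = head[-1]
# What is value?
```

arr has length 8. The slice arr[:4] selects indices [0, 1, 2, 3] (0->5, 1->8, 2->14, 3->13), giving [5, 8, 14, 13]. So head = [5, 8, 14, 13]. Then head[-1] = 13.

13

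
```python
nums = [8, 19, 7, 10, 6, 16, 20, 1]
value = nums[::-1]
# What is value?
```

nums has length 8. The slice nums[::-1] selects indices [7, 6, 5, 4, 3, 2, 1, 0] (7->1, 6->20, 5->16, 4->6, 3->10, 2->7, 1->19, 0->8), giving [1, 20, 16, 6, 10, 7, 19, 8].

[1, 20, 16, 6, 10, 7, 19, 8]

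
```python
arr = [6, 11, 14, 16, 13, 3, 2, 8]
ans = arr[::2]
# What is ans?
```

arr has length 8. The slice arr[::2] selects indices [0, 2, 4, 6] (0->6, 2->14, 4->13, 6->2), giving [6, 14, 13, 2].

[6, 14, 13, 2]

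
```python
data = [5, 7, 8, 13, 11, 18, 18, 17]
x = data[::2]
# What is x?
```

data has length 8. The slice data[::2] selects indices [0, 2, 4, 6] (0->5, 2->8, 4->11, 6->18), giving [5, 8, 11, 18].

[5, 8, 11, 18]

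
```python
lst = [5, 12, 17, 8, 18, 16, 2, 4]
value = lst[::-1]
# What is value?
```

lst has length 8. The slice lst[::-1] selects indices [7, 6, 5, 4, 3, 2, 1, 0] (7->4, 6->2, 5->16, 4->18, 3->8, 2->17, 1->12, 0->5), giving [4, 2, 16, 18, 8, 17, 12, 5].

[4, 2, 16, 18, 8, 17, 12, 5]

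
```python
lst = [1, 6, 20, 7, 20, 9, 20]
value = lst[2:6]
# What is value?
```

lst has length 7. The slice lst[2:6] selects indices [2, 3, 4, 5] (2->20, 3->7, 4->20, 5->9), giving [20, 7, 20, 9].

[20, 7, 20, 9]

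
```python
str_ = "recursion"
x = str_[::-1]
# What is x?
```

str_ has length 9. The slice str_[::-1] selects indices [8, 7, 6, 5, 4, 3, 2, 1, 0] (8->'n', 7->'o', 6->'i', 5->'s', 4->'r', 3->'u', 2->'c', 1->'e', 0->'r'), giving 'noisrucer'.

'noisrucer'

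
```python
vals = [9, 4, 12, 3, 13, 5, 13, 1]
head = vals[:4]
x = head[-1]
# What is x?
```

vals has length 8. The slice vals[:4] selects indices [0, 1, 2, 3] (0->9, 1->4, 2->12, 3->3), giving [9, 4, 12, 3]. So head = [9, 4, 12, 3]. Then head[-1] = 3.

3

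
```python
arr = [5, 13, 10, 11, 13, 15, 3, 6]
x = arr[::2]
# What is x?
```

arr has length 8. The slice arr[::2] selects indices [0, 2, 4, 6] (0->5, 2->10, 4->13, 6->3), giving [5, 10, 13, 3].

[5, 10, 13, 3]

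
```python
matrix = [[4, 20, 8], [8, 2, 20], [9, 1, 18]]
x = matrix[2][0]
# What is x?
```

matrix[2] = [9, 1, 18]. Taking column 0 of that row yields 9.

9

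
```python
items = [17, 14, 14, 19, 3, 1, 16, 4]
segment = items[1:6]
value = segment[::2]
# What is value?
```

items has length 8. The slice items[1:6] selects indices [1, 2, 3, 4, 5] (1->14, 2->14, 3->19, 4->3, 5->1), giving [14, 14, 19, 3, 1]. So segment = [14, 14, 19, 3, 1]. segment has length 5. The slice segment[::2] selects indices [0, 2, 4] (0->14, 2->19, 4->1), giving [14, 19, 1].

[14, 19, 1]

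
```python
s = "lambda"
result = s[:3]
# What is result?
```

s has length 6. The slice s[:3] selects indices [0, 1, 2] (0->'l', 1->'a', 2->'m'), giving 'lam'.

'lam'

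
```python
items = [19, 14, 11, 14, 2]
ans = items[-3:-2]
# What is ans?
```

items has length 5. The slice items[-3:-2] selects indices [2] (2->11), giving [11].

[11]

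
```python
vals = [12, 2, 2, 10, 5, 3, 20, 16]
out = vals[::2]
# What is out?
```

vals has length 8. The slice vals[::2] selects indices [0, 2, 4, 6] (0->12, 2->2, 4->5, 6->20), giving [12, 2, 5, 20].

[12, 2, 5, 20]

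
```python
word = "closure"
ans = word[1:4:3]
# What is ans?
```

word has length 7. The slice word[1:4:3] selects indices [1] (1->'l'), giving 'l'.

'l'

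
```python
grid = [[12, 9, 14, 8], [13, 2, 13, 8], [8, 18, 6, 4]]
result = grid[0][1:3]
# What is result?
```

grid[0] = [12, 9, 14, 8]. grid[0] has length 4. The slice grid[0][1:3] selects indices [1, 2] (1->9, 2->14), giving [9, 14].

[9, 14]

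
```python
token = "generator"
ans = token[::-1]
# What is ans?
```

token has length 9. The slice token[::-1] selects indices [8, 7, 6, 5, 4, 3, 2, 1, 0] (8->'r', 7->'o', 6->'t', 5->'a', 4->'r', 3->'e', 2->'n', 1->'e', 0->'g'), giving 'rotareneg'.

'rotareneg'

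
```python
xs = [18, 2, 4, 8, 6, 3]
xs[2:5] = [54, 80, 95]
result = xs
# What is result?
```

xs starts as [18, 2, 4, 8, 6, 3] (length 6). The slice xs[2:5] covers indices [2, 3, 4] with values [4, 8, 6]. Replacing that slice with [54, 80, 95] (same length) produces [18, 2, 54, 80, 95, 3].

[18, 2, 54, 80, 95, 3]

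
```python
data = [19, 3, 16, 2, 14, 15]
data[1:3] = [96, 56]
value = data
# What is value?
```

data starts as [19, 3, 16, 2, 14, 15] (length 6). The slice data[1:3] covers indices [1, 2] with values [3, 16]. Replacing that slice with [96, 56] (same length) produces [19, 96, 56, 2, 14, 15].

[19, 96, 56, 2, 14, 15]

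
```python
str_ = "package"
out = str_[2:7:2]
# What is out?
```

str_ has length 7. The slice str_[2:7:2] selects indices [2, 4, 6] (2->'c', 4->'a', 6->'e'), giving 'cae'.

'cae'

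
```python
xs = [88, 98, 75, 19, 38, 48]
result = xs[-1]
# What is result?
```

xs has length 6. Negative index -1 maps to positive index 6 + (-1) = 5. xs[5] = 48.

48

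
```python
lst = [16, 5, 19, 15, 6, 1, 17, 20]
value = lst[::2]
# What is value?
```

lst has length 8. The slice lst[::2] selects indices [0, 2, 4, 6] (0->16, 2->19, 4->6, 6->17), giving [16, 19, 6, 17].

[16, 19, 6, 17]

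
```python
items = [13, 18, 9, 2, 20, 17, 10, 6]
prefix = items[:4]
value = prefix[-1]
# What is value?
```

items has length 8. The slice items[:4] selects indices [0, 1, 2, 3] (0->13, 1->18, 2->9, 3->2), giving [13, 18, 9, 2]. So prefix = [13, 18, 9, 2]. Then prefix[-1] = 2.

2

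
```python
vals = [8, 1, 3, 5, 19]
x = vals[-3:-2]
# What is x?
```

vals has length 5. The slice vals[-3:-2] selects indices [2] (2->3), giving [3].

[3]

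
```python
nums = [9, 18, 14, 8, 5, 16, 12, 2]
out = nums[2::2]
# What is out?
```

nums has length 8. The slice nums[2::2] selects indices [2, 4, 6] (2->14, 4->5, 6->12), giving [14, 5, 12].

[14, 5, 12]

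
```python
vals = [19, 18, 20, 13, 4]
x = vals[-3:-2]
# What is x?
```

vals has length 5. The slice vals[-3:-2] selects indices [2] (2->20), giving [20].

[20]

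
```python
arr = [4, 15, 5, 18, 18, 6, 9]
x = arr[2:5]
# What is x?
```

arr has length 7. The slice arr[2:5] selects indices [2, 3, 4] (2->5, 3->18, 4->18), giving [5, 18, 18].

[5, 18, 18]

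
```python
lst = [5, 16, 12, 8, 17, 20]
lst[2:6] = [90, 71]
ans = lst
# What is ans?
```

lst starts as [5, 16, 12, 8, 17, 20] (length 6). The slice lst[2:6] covers indices [2, 3, 4, 5] with values [12, 8, 17, 20]. Replacing that slice with [90, 71] (different length) produces [5, 16, 90, 71].

[5, 16, 90, 71]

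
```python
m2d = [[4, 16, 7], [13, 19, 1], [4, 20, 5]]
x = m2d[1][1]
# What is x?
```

m2d[1] = [13, 19, 1]. Taking column 1 of that row yields 19.

19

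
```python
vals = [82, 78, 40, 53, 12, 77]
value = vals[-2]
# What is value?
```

vals has length 6. Negative index -2 maps to positive index 6 + (-2) = 4. vals[4] = 12.

12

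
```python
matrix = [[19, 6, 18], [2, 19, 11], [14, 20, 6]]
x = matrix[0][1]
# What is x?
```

matrix[0] = [19, 6, 18]. Taking column 1 of that row yields 6.

6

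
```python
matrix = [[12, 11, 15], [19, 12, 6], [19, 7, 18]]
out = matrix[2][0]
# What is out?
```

matrix[2] = [19, 7, 18]. Taking column 0 of that row yields 19.

19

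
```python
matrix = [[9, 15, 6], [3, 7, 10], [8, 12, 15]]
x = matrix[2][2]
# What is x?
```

matrix[2] = [8, 12, 15]. Taking column 2 of that row yields 15.

15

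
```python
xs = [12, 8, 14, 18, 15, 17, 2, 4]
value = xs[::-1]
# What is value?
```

xs has length 8. The slice xs[::-1] selects indices [7, 6, 5, 4, 3, 2, 1, 0] (7->4, 6->2, 5->17, 4->15, 3->18, 2->14, 1->8, 0->12), giving [4, 2, 17, 15, 18, 14, 8, 12].

[4, 2, 17, 15, 18, 14, 8, 12]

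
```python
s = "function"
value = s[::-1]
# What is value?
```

s has length 8. The slice s[::-1] selects indices [7, 6, 5, 4, 3, 2, 1, 0] (7->'n', 6->'o', 5->'i', 4->'t', 3->'c', 2->'n', 1->'u', 0->'f'), giving 'noitcnuf'.

'noitcnuf'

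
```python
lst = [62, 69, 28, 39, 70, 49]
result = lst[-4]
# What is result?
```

lst has length 6. Negative index -4 maps to positive index 6 + (-4) = 2. lst[2] = 28.

28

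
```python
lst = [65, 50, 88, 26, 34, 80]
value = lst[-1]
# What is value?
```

lst has length 6. Negative index -1 maps to positive index 6 + (-1) = 5. lst[5] = 80.

80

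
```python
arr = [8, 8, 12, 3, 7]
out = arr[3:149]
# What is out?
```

arr has length 5. The slice arr[3:149] selects indices [3, 4] (3->3, 4->7), giving [3, 7].

[3, 7]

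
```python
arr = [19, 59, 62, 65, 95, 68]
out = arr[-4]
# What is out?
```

arr has length 6. Negative index -4 maps to positive index 6 + (-4) = 2. arr[2] = 62.

62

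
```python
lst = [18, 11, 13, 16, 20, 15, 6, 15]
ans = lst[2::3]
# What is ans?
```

lst has length 8. The slice lst[2::3] selects indices [2, 5] (2->13, 5->15), giving [13, 15].

[13, 15]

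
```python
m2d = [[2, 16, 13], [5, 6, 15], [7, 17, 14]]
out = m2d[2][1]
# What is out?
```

m2d[2] = [7, 17, 14]. Taking column 1 of that row yields 17.

17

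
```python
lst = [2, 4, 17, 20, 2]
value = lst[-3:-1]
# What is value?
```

lst has length 5. The slice lst[-3:-1] selects indices [2, 3] (2->17, 3->20), giving [17, 20].

[17, 20]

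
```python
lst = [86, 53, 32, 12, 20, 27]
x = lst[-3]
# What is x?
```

lst has length 6. Negative index -3 maps to positive index 6 + (-3) = 3. lst[3] = 12.

12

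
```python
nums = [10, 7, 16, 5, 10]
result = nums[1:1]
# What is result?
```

nums has length 5. The slice nums[1:1] resolves to an empty index range, so the result is [].

[]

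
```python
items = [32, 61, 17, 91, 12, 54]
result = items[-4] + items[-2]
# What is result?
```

items has length 6. Negative index -4 maps to positive index 6 + (-4) = 2. items[2] = 17.
items has length 6. Negative index -2 maps to positive index 6 + (-2) = 4. items[4] = 12.
Sum: 17 + 12 = 29.

29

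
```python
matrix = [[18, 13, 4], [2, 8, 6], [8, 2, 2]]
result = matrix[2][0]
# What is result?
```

matrix[2] = [8, 2, 2]. Taking column 0 of that row yields 8.

8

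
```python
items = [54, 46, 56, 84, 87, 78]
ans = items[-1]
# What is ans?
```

items has length 6. Negative index -1 maps to positive index 6 + (-1) = 5. items[5] = 78.

78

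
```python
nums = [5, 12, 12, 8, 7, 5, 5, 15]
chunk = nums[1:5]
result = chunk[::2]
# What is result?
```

nums has length 8. The slice nums[1:5] selects indices [1, 2, 3, 4] (1->12, 2->12, 3->8, 4->7), giving [12, 12, 8, 7]. So chunk = [12, 12, 8, 7]. chunk has length 4. The slice chunk[::2] selects indices [0, 2] (0->12, 2->8), giving [12, 8].

[12, 8]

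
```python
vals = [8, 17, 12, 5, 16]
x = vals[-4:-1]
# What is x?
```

vals has length 5. The slice vals[-4:-1] selects indices [1, 2, 3] (1->17, 2->12, 3->5), giving [17, 12, 5].

[17, 12, 5]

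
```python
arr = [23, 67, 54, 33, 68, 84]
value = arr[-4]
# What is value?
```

arr has length 6. Negative index -4 maps to positive index 6 + (-4) = 2. arr[2] = 54.

54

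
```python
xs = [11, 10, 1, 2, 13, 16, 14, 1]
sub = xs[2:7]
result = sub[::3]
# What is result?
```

xs has length 8. The slice xs[2:7] selects indices [2, 3, 4, 5, 6] (2->1, 3->2, 4->13, 5->16, 6->14), giving [1, 2, 13, 16, 14]. So sub = [1, 2, 13, 16, 14]. sub has length 5. The slice sub[::3] selects indices [0, 3] (0->1, 3->16), giving [1, 16].

[1, 16]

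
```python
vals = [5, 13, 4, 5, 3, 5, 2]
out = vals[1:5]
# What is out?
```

vals has length 7. The slice vals[1:5] selects indices [1, 2, 3, 4] (1->13, 2->4, 3->5, 4->3), giving [13, 4, 5, 3].

[13, 4, 5, 3]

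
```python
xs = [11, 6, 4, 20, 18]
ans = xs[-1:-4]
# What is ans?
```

xs has length 5. The slice xs[-1:-4] resolves to an empty index range, so the result is [].

[]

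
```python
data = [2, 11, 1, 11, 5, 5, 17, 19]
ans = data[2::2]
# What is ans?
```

data has length 8. The slice data[2::2] selects indices [2, 4, 6] (2->1, 4->5, 6->17), giving [1, 5, 17].

[1, 5, 17]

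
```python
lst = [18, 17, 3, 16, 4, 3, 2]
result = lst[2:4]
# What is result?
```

lst has length 7. The slice lst[2:4] selects indices [2, 3] (2->3, 3->16), giving [3, 16].

[3, 16]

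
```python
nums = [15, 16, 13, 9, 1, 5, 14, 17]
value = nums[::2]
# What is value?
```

nums has length 8. The slice nums[::2] selects indices [0, 2, 4, 6] (0->15, 2->13, 4->1, 6->14), giving [15, 13, 1, 14].

[15, 13, 1, 14]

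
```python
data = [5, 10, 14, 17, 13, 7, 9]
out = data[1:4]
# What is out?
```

data has length 7. The slice data[1:4] selects indices [1, 2, 3] (1->10, 2->14, 3->17), giving [10, 14, 17].

[10, 14, 17]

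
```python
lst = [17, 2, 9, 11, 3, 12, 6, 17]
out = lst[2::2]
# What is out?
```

lst has length 8. The slice lst[2::2] selects indices [2, 4, 6] (2->9, 4->3, 6->6), giving [9, 3, 6].

[9, 3, 6]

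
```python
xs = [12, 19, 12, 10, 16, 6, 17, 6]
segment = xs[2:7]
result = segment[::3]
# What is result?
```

xs has length 8. The slice xs[2:7] selects indices [2, 3, 4, 5, 6] (2->12, 3->10, 4->16, 5->6, 6->17), giving [12, 10, 16, 6, 17]. So segment = [12, 10, 16, 6, 17]. segment has length 5. The slice segment[::3] selects indices [0, 3] (0->12, 3->6), giving [12, 6].

[12, 6]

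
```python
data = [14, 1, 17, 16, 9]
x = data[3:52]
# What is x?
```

data has length 5. The slice data[3:52] selects indices [3, 4] (3->16, 4->9), giving [16, 9].

[16, 9]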